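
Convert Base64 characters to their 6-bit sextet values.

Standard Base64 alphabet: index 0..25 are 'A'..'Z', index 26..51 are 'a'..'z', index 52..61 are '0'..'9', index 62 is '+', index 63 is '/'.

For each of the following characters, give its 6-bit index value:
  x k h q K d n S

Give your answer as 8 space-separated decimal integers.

Answer: 49 36 33 42 10 29 39 18

Derivation:
'x': a..z range, 26 + ord('x') − ord('a') = 49
'k': a..z range, 26 + ord('k') − ord('a') = 36
'h': a..z range, 26 + ord('h') − ord('a') = 33
'q': a..z range, 26 + ord('q') − ord('a') = 42
'K': A..Z range, ord('K') − ord('A') = 10
'd': a..z range, 26 + ord('d') − ord('a') = 29
'n': a..z range, 26 + ord('n') − ord('a') = 39
'S': A..Z range, ord('S') − ord('A') = 18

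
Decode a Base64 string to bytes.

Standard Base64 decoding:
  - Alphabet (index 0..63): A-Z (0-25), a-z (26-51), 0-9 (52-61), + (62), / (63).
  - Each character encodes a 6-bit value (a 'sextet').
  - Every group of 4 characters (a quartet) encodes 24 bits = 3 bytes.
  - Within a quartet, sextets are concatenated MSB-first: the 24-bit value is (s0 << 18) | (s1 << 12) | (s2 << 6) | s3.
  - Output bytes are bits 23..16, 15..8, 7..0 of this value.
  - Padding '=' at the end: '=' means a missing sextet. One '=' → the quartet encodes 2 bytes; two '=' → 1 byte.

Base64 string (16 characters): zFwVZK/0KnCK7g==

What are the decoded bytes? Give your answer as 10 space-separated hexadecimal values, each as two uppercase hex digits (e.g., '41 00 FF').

Answer: CC 5C 15 64 AF F4 2A 70 8A EE

Derivation:
After char 0 ('z'=51): chars_in_quartet=1 acc=0x33 bytes_emitted=0
After char 1 ('F'=5): chars_in_quartet=2 acc=0xCC5 bytes_emitted=0
After char 2 ('w'=48): chars_in_quartet=3 acc=0x33170 bytes_emitted=0
After char 3 ('V'=21): chars_in_quartet=4 acc=0xCC5C15 -> emit CC 5C 15, reset; bytes_emitted=3
After char 4 ('Z'=25): chars_in_quartet=1 acc=0x19 bytes_emitted=3
After char 5 ('K'=10): chars_in_quartet=2 acc=0x64A bytes_emitted=3
After char 6 ('/'=63): chars_in_quartet=3 acc=0x192BF bytes_emitted=3
After char 7 ('0'=52): chars_in_quartet=4 acc=0x64AFF4 -> emit 64 AF F4, reset; bytes_emitted=6
After char 8 ('K'=10): chars_in_quartet=1 acc=0xA bytes_emitted=6
After char 9 ('n'=39): chars_in_quartet=2 acc=0x2A7 bytes_emitted=6
After char 10 ('C'=2): chars_in_quartet=3 acc=0xA9C2 bytes_emitted=6
After char 11 ('K'=10): chars_in_quartet=4 acc=0x2A708A -> emit 2A 70 8A, reset; bytes_emitted=9
After char 12 ('7'=59): chars_in_quartet=1 acc=0x3B bytes_emitted=9
After char 13 ('g'=32): chars_in_quartet=2 acc=0xEE0 bytes_emitted=9
Padding '==': partial quartet acc=0xEE0 -> emit EE; bytes_emitted=10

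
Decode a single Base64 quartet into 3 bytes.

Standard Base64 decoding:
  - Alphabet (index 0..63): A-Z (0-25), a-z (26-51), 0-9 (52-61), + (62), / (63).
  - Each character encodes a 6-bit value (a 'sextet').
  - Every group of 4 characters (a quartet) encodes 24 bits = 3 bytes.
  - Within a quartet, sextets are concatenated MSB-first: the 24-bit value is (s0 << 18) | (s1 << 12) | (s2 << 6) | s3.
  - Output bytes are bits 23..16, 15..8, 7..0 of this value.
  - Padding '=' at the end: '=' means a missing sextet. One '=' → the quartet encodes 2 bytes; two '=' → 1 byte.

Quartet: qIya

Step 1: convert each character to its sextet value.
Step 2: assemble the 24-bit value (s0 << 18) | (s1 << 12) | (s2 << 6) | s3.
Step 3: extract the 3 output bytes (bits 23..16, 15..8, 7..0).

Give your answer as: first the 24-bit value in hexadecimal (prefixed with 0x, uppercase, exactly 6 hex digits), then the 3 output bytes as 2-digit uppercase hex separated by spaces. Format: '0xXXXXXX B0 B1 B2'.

Sextets: q=42, I=8, y=50, a=26
24-bit: (42<<18) | (8<<12) | (50<<6) | 26
      = 0xA80000 | 0x008000 | 0x000C80 | 0x00001A
      = 0xA88C9A
Bytes: (v>>16)&0xFF=A8, (v>>8)&0xFF=8C, v&0xFF=9A

Answer: 0xA88C9A A8 8C 9A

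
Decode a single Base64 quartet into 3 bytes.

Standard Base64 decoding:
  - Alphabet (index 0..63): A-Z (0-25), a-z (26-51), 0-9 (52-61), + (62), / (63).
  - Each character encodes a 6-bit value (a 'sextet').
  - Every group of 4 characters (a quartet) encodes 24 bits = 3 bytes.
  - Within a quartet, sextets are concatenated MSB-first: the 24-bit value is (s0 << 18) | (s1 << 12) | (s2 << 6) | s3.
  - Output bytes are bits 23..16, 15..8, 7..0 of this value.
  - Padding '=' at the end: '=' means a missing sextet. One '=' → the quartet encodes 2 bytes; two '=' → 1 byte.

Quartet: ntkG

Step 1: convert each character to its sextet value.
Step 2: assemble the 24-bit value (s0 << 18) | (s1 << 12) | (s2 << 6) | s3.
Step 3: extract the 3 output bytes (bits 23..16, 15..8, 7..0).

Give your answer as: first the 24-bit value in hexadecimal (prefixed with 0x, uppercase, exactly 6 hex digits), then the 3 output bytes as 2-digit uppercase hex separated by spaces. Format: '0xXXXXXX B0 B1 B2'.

Sextets: n=39, t=45, k=36, G=6
24-bit: (39<<18) | (45<<12) | (36<<6) | 6
      = 0x9C0000 | 0x02D000 | 0x000900 | 0x000006
      = 0x9ED906
Bytes: (v>>16)&0xFF=9E, (v>>8)&0xFF=D9, v&0xFF=06

Answer: 0x9ED906 9E D9 06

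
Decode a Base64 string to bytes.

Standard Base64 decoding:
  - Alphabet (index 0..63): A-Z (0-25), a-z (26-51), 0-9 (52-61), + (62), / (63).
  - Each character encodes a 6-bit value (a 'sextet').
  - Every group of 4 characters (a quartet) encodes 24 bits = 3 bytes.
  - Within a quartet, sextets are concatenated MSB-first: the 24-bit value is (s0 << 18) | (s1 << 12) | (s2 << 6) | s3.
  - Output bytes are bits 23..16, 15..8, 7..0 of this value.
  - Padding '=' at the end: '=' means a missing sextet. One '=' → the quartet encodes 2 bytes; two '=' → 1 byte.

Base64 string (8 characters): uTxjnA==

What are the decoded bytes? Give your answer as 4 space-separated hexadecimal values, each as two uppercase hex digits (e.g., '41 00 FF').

After char 0 ('u'=46): chars_in_quartet=1 acc=0x2E bytes_emitted=0
After char 1 ('T'=19): chars_in_quartet=2 acc=0xB93 bytes_emitted=0
After char 2 ('x'=49): chars_in_quartet=3 acc=0x2E4F1 bytes_emitted=0
After char 3 ('j'=35): chars_in_quartet=4 acc=0xB93C63 -> emit B9 3C 63, reset; bytes_emitted=3
After char 4 ('n'=39): chars_in_quartet=1 acc=0x27 bytes_emitted=3
After char 5 ('A'=0): chars_in_quartet=2 acc=0x9C0 bytes_emitted=3
Padding '==': partial quartet acc=0x9C0 -> emit 9C; bytes_emitted=4

Answer: B9 3C 63 9C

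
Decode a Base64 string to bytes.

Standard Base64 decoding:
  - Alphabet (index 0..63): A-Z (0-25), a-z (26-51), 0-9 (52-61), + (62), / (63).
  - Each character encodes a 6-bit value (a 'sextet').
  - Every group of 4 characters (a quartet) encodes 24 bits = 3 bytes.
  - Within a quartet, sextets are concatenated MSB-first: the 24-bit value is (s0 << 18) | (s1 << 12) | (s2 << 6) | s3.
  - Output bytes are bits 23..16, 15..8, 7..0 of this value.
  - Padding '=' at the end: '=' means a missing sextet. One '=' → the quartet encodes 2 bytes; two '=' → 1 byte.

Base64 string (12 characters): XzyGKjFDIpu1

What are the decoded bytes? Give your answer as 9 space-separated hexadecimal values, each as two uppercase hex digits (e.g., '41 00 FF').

After char 0 ('X'=23): chars_in_quartet=1 acc=0x17 bytes_emitted=0
After char 1 ('z'=51): chars_in_quartet=2 acc=0x5F3 bytes_emitted=0
After char 2 ('y'=50): chars_in_quartet=3 acc=0x17CF2 bytes_emitted=0
After char 3 ('G'=6): chars_in_quartet=4 acc=0x5F3C86 -> emit 5F 3C 86, reset; bytes_emitted=3
After char 4 ('K'=10): chars_in_quartet=1 acc=0xA bytes_emitted=3
After char 5 ('j'=35): chars_in_quartet=2 acc=0x2A3 bytes_emitted=3
After char 6 ('F'=5): chars_in_quartet=3 acc=0xA8C5 bytes_emitted=3
After char 7 ('D'=3): chars_in_quartet=4 acc=0x2A3143 -> emit 2A 31 43, reset; bytes_emitted=6
After char 8 ('I'=8): chars_in_quartet=1 acc=0x8 bytes_emitted=6
After char 9 ('p'=41): chars_in_quartet=2 acc=0x229 bytes_emitted=6
After char 10 ('u'=46): chars_in_quartet=3 acc=0x8A6E bytes_emitted=6
After char 11 ('1'=53): chars_in_quartet=4 acc=0x229BB5 -> emit 22 9B B5, reset; bytes_emitted=9

Answer: 5F 3C 86 2A 31 43 22 9B B5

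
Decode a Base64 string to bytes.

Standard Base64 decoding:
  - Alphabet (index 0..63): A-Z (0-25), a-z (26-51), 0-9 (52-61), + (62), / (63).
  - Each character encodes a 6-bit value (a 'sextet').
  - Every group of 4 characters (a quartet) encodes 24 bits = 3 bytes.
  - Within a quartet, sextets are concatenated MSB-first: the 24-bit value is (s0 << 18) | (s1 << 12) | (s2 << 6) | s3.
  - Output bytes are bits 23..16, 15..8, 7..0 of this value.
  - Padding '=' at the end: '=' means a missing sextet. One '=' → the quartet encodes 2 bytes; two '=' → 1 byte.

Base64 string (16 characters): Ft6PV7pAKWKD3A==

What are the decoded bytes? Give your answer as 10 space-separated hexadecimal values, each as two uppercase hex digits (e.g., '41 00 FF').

After char 0 ('F'=5): chars_in_quartet=1 acc=0x5 bytes_emitted=0
After char 1 ('t'=45): chars_in_quartet=2 acc=0x16D bytes_emitted=0
After char 2 ('6'=58): chars_in_quartet=3 acc=0x5B7A bytes_emitted=0
After char 3 ('P'=15): chars_in_quartet=4 acc=0x16DE8F -> emit 16 DE 8F, reset; bytes_emitted=3
After char 4 ('V'=21): chars_in_quartet=1 acc=0x15 bytes_emitted=3
After char 5 ('7'=59): chars_in_quartet=2 acc=0x57B bytes_emitted=3
After char 6 ('p'=41): chars_in_quartet=3 acc=0x15EE9 bytes_emitted=3
After char 7 ('A'=0): chars_in_quartet=4 acc=0x57BA40 -> emit 57 BA 40, reset; bytes_emitted=6
After char 8 ('K'=10): chars_in_quartet=1 acc=0xA bytes_emitted=6
After char 9 ('W'=22): chars_in_quartet=2 acc=0x296 bytes_emitted=6
After char 10 ('K'=10): chars_in_quartet=3 acc=0xA58A bytes_emitted=6
After char 11 ('D'=3): chars_in_quartet=4 acc=0x296283 -> emit 29 62 83, reset; bytes_emitted=9
After char 12 ('3'=55): chars_in_quartet=1 acc=0x37 bytes_emitted=9
After char 13 ('A'=0): chars_in_quartet=2 acc=0xDC0 bytes_emitted=9
Padding '==': partial quartet acc=0xDC0 -> emit DC; bytes_emitted=10

Answer: 16 DE 8F 57 BA 40 29 62 83 DC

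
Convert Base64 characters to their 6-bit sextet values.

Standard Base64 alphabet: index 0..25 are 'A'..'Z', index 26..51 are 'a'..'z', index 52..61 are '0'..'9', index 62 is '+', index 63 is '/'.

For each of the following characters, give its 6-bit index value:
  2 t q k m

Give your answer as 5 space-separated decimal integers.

Answer: 54 45 42 36 38

Derivation:
'2': 0..9 range, 52 + ord('2') − ord('0') = 54
't': a..z range, 26 + ord('t') − ord('a') = 45
'q': a..z range, 26 + ord('q') − ord('a') = 42
'k': a..z range, 26 + ord('k') − ord('a') = 36
'm': a..z range, 26 + ord('m') − ord('a') = 38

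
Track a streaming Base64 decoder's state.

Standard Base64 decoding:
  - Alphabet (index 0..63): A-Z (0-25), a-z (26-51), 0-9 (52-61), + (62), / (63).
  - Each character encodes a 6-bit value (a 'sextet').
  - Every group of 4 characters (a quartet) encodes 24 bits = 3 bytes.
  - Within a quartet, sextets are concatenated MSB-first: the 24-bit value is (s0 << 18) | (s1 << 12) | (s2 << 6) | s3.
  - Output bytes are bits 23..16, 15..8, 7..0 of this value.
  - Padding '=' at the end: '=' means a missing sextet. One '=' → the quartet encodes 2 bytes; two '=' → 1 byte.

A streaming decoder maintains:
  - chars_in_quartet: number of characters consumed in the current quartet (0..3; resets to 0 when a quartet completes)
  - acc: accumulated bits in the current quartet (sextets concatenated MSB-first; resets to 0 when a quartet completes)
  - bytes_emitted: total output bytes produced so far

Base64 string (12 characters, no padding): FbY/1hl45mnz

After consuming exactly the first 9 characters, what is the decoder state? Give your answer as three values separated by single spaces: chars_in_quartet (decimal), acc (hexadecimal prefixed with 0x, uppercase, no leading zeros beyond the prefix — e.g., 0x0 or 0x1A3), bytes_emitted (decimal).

Answer: 1 0x39 6

Derivation:
After char 0 ('F'=5): chars_in_quartet=1 acc=0x5 bytes_emitted=0
After char 1 ('b'=27): chars_in_quartet=2 acc=0x15B bytes_emitted=0
After char 2 ('Y'=24): chars_in_quartet=3 acc=0x56D8 bytes_emitted=0
After char 3 ('/'=63): chars_in_quartet=4 acc=0x15B63F -> emit 15 B6 3F, reset; bytes_emitted=3
After char 4 ('1'=53): chars_in_quartet=1 acc=0x35 bytes_emitted=3
After char 5 ('h'=33): chars_in_quartet=2 acc=0xD61 bytes_emitted=3
After char 6 ('l'=37): chars_in_quartet=3 acc=0x35865 bytes_emitted=3
After char 7 ('4'=56): chars_in_quartet=4 acc=0xD61978 -> emit D6 19 78, reset; bytes_emitted=6
After char 8 ('5'=57): chars_in_quartet=1 acc=0x39 bytes_emitted=6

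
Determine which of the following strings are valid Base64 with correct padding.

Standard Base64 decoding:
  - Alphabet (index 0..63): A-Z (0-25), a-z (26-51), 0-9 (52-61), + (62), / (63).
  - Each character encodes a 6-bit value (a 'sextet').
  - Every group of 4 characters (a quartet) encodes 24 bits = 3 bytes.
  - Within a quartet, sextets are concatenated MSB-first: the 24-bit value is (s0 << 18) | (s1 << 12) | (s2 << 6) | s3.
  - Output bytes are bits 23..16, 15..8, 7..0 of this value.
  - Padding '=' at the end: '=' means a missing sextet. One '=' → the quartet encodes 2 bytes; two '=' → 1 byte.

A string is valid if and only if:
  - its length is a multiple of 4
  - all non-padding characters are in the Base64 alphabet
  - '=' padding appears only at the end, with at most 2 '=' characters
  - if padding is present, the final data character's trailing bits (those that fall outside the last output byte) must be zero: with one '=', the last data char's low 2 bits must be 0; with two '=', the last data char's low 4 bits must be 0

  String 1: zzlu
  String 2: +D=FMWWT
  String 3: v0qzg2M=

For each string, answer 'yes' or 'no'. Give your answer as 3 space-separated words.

Answer: yes no yes

Derivation:
String 1: 'zzlu' → valid
String 2: '+D=FMWWT' → invalid (bad char(s): ['=']; '=' in middle)
String 3: 'v0qzg2M=' → valid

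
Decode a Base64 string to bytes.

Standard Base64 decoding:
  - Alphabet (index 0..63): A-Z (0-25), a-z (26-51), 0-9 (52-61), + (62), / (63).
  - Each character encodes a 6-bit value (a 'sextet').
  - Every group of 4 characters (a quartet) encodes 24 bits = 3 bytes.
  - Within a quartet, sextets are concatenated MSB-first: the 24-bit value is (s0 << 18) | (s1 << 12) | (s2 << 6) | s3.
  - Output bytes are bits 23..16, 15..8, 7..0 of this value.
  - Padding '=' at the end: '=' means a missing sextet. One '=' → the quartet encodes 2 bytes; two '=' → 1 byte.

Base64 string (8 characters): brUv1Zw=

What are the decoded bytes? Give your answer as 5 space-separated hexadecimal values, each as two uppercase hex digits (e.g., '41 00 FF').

After char 0 ('b'=27): chars_in_quartet=1 acc=0x1B bytes_emitted=0
After char 1 ('r'=43): chars_in_quartet=2 acc=0x6EB bytes_emitted=0
After char 2 ('U'=20): chars_in_quartet=3 acc=0x1BAD4 bytes_emitted=0
After char 3 ('v'=47): chars_in_quartet=4 acc=0x6EB52F -> emit 6E B5 2F, reset; bytes_emitted=3
After char 4 ('1'=53): chars_in_quartet=1 acc=0x35 bytes_emitted=3
After char 5 ('Z'=25): chars_in_quartet=2 acc=0xD59 bytes_emitted=3
After char 6 ('w'=48): chars_in_quartet=3 acc=0x35670 bytes_emitted=3
Padding '=': partial quartet acc=0x35670 -> emit D5 9C; bytes_emitted=5

Answer: 6E B5 2F D5 9C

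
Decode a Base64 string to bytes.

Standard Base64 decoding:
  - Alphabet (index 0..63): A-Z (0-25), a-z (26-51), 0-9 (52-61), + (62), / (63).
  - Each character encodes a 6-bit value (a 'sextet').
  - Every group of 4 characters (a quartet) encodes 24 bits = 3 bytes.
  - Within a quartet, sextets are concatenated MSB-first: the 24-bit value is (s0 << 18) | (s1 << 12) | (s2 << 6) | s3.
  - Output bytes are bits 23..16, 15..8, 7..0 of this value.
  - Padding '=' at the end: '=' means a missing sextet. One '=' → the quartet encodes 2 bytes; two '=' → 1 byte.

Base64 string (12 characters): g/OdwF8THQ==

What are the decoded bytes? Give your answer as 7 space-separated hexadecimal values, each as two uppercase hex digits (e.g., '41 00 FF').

Answer: 83 F3 9D C0 5F 13 1D

Derivation:
After char 0 ('g'=32): chars_in_quartet=1 acc=0x20 bytes_emitted=0
After char 1 ('/'=63): chars_in_quartet=2 acc=0x83F bytes_emitted=0
After char 2 ('O'=14): chars_in_quartet=3 acc=0x20FCE bytes_emitted=0
After char 3 ('d'=29): chars_in_quartet=4 acc=0x83F39D -> emit 83 F3 9D, reset; bytes_emitted=3
After char 4 ('w'=48): chars_in_quartet=1 acc=0x30 bytes_emitted=3
After char 5 ('F'=5): chars_in_quartet=2 acc=0xC05 bytes_emitted=3
After char 6 ('8'=60): chars_in_quartet=3 acc=0x3017C bytes_emitted=3
After char 7 ('T'=19): chars_in_quartet=4 acc=0xC05F13 -> emit C0 5F 13, reset; bytes_emitted=6
After char 8 ('H'=7): chars_in_quartet=1 acc=0x7 bytes_emitted=6
After char 9 ('Q'=16): chars_in_quartet=2 acc=0x1D0 bytes_emitted=6
Padding '==': partial quartet acc=0x1D0 -> emit 1D; bytes_emitted=7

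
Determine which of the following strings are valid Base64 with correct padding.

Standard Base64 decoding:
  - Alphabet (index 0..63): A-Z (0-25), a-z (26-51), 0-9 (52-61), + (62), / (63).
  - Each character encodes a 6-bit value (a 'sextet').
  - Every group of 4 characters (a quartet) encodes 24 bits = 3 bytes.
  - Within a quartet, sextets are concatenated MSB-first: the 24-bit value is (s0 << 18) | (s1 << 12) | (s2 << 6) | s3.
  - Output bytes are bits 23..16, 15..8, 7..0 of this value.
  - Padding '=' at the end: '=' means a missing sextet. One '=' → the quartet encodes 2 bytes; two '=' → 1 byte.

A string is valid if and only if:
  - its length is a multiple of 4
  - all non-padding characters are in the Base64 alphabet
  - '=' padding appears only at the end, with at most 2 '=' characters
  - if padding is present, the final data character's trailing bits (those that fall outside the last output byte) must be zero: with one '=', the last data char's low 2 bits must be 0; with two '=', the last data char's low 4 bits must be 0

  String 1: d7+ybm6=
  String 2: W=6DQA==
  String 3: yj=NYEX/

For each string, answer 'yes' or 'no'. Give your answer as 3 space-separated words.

String 1: 'd7+ybm6=' → invalid (bad trailing bits)
String 2: 'W=6DQA==' → invalid (bad char(s): ['=']; '=' in middle)
String 3: 'yj=NYEX/' → invalid (bad char(s): ['=']; '=' in middle)

Answer: no no no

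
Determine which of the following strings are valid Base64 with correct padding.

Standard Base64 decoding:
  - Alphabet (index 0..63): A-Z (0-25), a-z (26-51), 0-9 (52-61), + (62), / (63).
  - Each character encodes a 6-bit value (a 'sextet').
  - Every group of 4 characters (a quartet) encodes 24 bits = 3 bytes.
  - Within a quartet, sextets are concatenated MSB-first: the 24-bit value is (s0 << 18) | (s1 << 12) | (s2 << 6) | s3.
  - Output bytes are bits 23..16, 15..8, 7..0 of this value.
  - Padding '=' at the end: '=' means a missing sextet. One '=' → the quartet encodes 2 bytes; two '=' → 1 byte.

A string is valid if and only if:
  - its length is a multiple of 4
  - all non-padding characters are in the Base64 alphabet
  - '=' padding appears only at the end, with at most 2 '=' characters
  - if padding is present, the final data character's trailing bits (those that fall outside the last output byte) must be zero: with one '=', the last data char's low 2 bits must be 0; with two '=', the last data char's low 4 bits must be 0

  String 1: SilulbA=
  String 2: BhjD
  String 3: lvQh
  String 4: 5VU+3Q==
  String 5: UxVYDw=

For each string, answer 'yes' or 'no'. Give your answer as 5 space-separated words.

String 1: 'SilulbA=' → valid
String 2: 'BhjD' → valid
String 3: 'lvQh' → valid
String 4: '5VU+3Q==' → valid
String 5: 'UxVYDw=' → invalid (len=7 not mult of 4)

Answer: yes yes yes yes no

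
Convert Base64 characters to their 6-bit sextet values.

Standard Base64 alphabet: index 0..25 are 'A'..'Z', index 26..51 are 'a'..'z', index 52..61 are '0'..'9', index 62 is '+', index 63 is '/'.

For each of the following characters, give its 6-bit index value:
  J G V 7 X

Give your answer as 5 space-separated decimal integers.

Answer: 9 6 21 59 23

Derivation:
'J': A..Z range, ord('J') − ord('A') = 9
'G': A..Z range, ord('G') − ord('A') = 6
'V': A..Z range, ord('V') − ord('A') = 21
'7': 0..9 range, 52 + ord('7') − ord('0') = 59
'X': A..Z range, ord('X') − ord('A') = 23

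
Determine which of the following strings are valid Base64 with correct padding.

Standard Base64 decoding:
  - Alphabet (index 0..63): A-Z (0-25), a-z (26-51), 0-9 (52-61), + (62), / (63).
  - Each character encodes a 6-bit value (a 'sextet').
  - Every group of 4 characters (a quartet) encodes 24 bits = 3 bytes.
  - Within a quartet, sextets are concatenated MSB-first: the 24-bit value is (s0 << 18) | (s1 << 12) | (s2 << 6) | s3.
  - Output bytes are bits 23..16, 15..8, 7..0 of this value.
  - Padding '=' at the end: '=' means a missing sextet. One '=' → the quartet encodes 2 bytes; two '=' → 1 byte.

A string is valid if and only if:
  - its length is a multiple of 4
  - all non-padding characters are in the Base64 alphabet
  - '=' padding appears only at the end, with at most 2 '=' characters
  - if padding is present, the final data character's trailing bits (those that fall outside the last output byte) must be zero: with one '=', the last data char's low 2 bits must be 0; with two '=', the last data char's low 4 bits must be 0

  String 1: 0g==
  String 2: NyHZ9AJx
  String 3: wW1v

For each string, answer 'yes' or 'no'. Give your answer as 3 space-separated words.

String 1: '0g==' → valid
String 2: 'NyHZ9AJx' → valid
String 3: 'wW1v' → valid

Answer: yes yes yes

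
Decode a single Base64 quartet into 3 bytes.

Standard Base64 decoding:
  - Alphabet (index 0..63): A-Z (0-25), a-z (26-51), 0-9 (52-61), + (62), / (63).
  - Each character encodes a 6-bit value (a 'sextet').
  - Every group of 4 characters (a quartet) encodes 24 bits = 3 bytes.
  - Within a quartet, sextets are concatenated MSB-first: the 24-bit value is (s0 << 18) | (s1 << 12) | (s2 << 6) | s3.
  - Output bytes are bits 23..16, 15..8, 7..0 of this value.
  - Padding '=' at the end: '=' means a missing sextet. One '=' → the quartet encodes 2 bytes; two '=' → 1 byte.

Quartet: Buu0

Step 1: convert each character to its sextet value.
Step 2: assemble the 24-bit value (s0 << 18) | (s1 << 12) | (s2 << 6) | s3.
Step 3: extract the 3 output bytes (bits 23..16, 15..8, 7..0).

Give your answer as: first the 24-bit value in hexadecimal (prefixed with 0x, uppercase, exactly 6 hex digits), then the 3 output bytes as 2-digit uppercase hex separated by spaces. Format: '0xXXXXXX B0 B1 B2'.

Answer: 0x06EBB4 06 EB B4

Derivation:
Sextets: B=1, u=46, u=46, 0=52
24-bit: (1<<18) | (46<<12) | (46<<6) | 52
      = 0x040000 | 0x02E000 | 0x000B80 | 0x000034
      = 0x06EBB4
Bytes: (v>>16)&0xFF=06, (v>>8)&0xFF=EB, v&0xFF=B4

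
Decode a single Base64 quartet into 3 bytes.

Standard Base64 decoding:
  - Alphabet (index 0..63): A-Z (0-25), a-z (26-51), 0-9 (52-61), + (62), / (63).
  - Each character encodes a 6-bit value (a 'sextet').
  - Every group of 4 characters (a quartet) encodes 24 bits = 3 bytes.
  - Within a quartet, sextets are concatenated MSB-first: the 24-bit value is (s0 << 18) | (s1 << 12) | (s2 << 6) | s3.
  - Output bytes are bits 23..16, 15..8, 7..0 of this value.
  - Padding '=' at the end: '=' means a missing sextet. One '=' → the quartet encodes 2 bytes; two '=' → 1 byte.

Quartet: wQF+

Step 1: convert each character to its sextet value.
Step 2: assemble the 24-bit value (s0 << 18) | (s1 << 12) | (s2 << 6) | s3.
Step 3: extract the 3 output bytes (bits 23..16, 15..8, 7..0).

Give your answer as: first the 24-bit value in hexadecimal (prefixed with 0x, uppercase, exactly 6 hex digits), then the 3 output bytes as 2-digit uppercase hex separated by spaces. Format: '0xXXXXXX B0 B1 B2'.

Sextets: w=48, Q=16, F=5, +=62
24-bit: (48<<18) | (16<<12) | (5<<6) | 62
      = 0xC00000 | 0x010000 | 0x000140 | 0x00003E
      = 0xC1017E
Bytes: (v>>16)&0xFF=C1, (v>>8)&0xFF=01, v&0xFF=7E

Answer: 0xC1017E C1 01 7E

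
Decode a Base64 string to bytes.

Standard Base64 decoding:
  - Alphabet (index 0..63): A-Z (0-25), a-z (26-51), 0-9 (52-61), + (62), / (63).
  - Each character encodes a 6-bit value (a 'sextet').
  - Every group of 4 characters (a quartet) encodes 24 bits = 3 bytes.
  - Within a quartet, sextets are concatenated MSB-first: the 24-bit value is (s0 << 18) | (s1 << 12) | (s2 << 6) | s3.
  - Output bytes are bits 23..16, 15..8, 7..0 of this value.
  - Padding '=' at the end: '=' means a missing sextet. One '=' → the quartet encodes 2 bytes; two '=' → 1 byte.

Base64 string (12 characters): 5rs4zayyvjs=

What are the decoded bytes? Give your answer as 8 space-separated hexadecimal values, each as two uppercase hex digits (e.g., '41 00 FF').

After char 0 ('5'=57): chars_in_quartet=1 acc=0x39 bytes_emitted=0
After char 1 ('r'=43): chars_in_quartet=2 acc=0xE6B bytes_emitted=0
After char 2 ('s'=44): chars_in_quartet=3 acc=0x39AEC bytes_emitted=0
After char 3 ('4'=56): chars_in_quartet=4 acc=0xE6BB38 -> emit E6 BB 38, reset; bytes_emitted=3
After char 4 ('z'=51): chars_in_quartet=1 acc=0x33 bytes_emitted=3
After char 5 ('a'=26): chars_in_quartet=2 acc=0xCDA bytes_emitted=3
After char 6 ('y'=50): chars_in_quartet=3 acc=0x336B2 bytes_emitted=3
After char 7 ('y'=50): chars_in_quartet=4 acc=0xCDACB2 -> emit CD AC B2, reset; bytes_emitted=6
After char 8 ('v'=47): chars_in_quartet=1 acc=0x2F bytes_emitted=6
After char 9 ('j'=35): chars_in_quartet=2 acc=0xBE3 bytes_emitted=6
After char 10 ('s'=44): chars_in_quartet=3 acc=0x2F8EC bytes_emitted=6
Padding '=': partial quartet acc=0x2F8EC -> emit BE 3B; bytes_emitted=8

Answer: E6 BB 38 CD AC B2 BE 3B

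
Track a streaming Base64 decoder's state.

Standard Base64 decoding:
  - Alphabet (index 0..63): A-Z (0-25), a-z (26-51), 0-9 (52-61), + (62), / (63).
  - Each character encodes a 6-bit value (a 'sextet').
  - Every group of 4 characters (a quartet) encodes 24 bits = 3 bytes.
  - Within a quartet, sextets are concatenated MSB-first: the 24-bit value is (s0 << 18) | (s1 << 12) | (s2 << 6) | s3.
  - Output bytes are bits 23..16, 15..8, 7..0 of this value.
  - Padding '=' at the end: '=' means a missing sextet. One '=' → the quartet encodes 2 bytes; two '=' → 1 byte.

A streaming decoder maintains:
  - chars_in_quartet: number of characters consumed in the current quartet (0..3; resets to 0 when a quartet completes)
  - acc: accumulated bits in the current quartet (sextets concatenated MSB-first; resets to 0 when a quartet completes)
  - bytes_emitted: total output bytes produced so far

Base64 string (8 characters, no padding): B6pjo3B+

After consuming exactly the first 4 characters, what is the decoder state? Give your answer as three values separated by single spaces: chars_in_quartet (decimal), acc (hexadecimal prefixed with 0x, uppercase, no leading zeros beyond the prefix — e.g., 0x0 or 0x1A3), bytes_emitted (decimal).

After char 0 ('B'=1): chars_in_quartet=1 acc=0x1 bytes_emitted=0
After char 1 ('6'=58): chars_in_quartet=2 acc=0x7A bytes_emitted=0
After char 2 ('p'=41): chars_in_quartet=3 acc=0x1EA9 bytes_emitted=0
After char 3 ('j'=35): chars_in_quartet=4 acc=0x7AA63 -> emit 07 AA 63, reset; bytes_emitted=3

Answer: 0 0x0 3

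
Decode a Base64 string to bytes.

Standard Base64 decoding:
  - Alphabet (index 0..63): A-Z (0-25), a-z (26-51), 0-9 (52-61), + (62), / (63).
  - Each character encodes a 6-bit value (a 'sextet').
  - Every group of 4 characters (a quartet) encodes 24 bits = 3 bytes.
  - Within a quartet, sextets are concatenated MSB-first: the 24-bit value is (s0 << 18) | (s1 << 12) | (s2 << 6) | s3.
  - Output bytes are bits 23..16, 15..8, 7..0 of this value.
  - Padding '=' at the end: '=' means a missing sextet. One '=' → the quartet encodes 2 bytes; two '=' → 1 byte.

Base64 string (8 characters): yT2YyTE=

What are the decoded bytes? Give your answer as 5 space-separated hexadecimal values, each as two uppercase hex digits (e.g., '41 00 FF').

Answer: C9 3D 98 C9 31

Derivation:
After char 0 ('y'=50): chars_in_quartet=1 acc=0x32 bytes_emitted=0
After char 1 ('T'=19): chars_in_quartet=2 acc=0xC93 bytes_emitted=0
After char 2 ('2'=54): chars_in_quartet=3 acc=0x324F6 bytes_emitted=0
After char 3 ('Y'=24): chars_in_quartet=4 acc=0xC93D98 -> emit C9 3D 98, reset; bytes_emitted=3
After char 4 ('y'=50): chars_in_quartet=1 acc=0x32 bytes_emitted=3
After char 5 ('T'=19): chars_in_quartet=2 acc=0xC93 bytes_emitted=3
After char 6 ('E'=4): chars_in_quartet=3 acc=0x324C4 bytes_emitted=3
Padding '=': partial quartet acc=0x324C4 -> emit C9 31; bytes_emitted=5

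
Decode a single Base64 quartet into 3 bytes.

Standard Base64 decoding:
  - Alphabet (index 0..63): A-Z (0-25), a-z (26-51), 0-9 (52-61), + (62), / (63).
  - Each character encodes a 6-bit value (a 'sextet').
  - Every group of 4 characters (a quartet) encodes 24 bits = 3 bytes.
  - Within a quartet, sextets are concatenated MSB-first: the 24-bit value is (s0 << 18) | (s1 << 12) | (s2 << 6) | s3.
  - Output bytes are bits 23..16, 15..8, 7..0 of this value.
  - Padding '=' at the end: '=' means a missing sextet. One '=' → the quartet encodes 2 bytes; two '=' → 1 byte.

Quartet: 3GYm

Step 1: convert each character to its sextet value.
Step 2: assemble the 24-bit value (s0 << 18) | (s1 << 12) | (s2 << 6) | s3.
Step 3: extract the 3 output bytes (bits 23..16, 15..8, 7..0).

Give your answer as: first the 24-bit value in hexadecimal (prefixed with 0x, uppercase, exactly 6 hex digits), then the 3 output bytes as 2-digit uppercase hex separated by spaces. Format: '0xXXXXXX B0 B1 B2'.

Sextets: 3=55, G=6, Y=24, m=38
24-bit: (55<<18) | (6<<12) | (24<<6) | 38
      = 0xDC0000 | 0x006000 | 0x000600 | 0x000026
      = 0xDC6626
Bytes: (v>>16)&0xFF=DC, (v>>8)&0xFF=66, v&0xFF=26

Answer: 0xDC6626 DC 66 26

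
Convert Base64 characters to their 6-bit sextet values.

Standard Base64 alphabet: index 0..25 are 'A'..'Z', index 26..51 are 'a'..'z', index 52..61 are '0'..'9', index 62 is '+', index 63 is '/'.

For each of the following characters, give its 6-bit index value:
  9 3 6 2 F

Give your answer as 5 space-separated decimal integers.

Answer: 61 55 58 54 5

Derivation:
'9': 0..9 range, 52 + ord('9') − ord('0') = 61
'3': 0..9 range, 52 + ord('3') − ord('0') = 55
'6': 0..9 range, 52 + ord('6') − ord('0') = 58
'2': 0..9 range, 52 + ord('2') − ord('0') = 54
'F': A..Z range, ord('F') − ord('A') = 5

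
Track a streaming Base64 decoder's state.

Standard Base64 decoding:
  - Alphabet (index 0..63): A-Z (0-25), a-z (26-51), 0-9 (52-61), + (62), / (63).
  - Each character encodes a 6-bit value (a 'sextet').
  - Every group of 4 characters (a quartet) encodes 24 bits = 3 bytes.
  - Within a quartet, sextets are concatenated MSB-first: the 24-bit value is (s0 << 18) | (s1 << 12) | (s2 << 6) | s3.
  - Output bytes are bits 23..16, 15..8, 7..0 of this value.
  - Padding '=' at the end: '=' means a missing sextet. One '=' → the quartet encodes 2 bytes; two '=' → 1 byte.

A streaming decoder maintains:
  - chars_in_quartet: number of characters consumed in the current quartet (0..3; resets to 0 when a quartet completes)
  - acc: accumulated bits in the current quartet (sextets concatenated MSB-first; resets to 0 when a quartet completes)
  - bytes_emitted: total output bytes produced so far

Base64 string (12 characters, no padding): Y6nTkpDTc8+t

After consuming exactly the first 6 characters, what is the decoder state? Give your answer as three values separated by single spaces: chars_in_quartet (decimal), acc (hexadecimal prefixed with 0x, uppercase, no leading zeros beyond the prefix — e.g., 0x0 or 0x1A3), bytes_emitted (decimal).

Answer: 2 0x929 3

Derivation:
After char 0 ('Y'=24): chars_in_quartet=1 acc=0x18 bytes_emitted=0
After char 1 ('6'=58): chars_in_quartet=2 acc=0x63A bytes_emitted=0
After char 2 ('n'=39): chars_in_quartet=3 acc=0x18EA7 bytes_emitted=0
After char 3 ('T'=19): chars_in_quartet=4 acc=0x63A9D3 -> emit 63 A9 D3, reset; bytes_emitted=3
After char 4 ('k'=36): chars_in_quartet=1 acc=0x24 bytes_emitted=3
After char 5 ('p'=41): chars_in_quartet=2 acc=0x929 bytes_emitted=3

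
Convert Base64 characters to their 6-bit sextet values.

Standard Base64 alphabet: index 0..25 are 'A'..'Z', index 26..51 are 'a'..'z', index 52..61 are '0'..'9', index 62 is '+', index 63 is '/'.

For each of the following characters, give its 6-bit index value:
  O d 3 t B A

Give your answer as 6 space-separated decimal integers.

'O': A..Z range, ord('O') − ord('A') = 14
'd': a..z range, 26 + ord('d') − ord('a') = 29
'3': 0..9 range, 52 + ord('3') − ord('0') = 55
't': a..z range, 26 + ord('t') − ord('a') = 45
'B': A..Z range, ord('B') − ord('A') = 1
'A': A..Z range, ord('A') − ord('A') = 0

Answer: 14 29 55 45 1 0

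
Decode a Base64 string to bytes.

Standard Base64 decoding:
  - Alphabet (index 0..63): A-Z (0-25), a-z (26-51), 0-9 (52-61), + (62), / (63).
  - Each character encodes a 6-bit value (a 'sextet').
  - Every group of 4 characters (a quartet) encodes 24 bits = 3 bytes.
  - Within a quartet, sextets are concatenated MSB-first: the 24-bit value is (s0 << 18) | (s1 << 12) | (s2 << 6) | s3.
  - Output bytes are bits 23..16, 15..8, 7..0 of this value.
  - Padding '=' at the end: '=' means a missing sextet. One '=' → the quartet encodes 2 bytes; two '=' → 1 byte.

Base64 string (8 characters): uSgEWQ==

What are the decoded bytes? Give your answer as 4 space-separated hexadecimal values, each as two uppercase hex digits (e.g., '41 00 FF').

After char 0 ('u'=46): chars_in_quartet=1 acc=0x2E bytes_emitted=0
After char 1 ('S'=18): chars_in_quartet=2 acc=0xB92 bytes_emitted=0
After char 2 ('g'=32): chars_in_quartet=3 acc=0x2E4A0 bytes_emitted=0
After char 3 ('E'=4): chars_in_quartet=4 acc=0xB92804 -> emit B9 28 04, reset; bytes_emitted=3
After char 4 ('W'=22): chars_in_quartet=1 acc=0x16 bytes_emitted=3
After char 5 ('Q'=16): chars_in_quartet=2 acc=0x590 bytes_emitted=3
Padding '==': partial quartet acc=0x590 -> emit 59; bytes_emitted=4

Answer: B9 28 04 59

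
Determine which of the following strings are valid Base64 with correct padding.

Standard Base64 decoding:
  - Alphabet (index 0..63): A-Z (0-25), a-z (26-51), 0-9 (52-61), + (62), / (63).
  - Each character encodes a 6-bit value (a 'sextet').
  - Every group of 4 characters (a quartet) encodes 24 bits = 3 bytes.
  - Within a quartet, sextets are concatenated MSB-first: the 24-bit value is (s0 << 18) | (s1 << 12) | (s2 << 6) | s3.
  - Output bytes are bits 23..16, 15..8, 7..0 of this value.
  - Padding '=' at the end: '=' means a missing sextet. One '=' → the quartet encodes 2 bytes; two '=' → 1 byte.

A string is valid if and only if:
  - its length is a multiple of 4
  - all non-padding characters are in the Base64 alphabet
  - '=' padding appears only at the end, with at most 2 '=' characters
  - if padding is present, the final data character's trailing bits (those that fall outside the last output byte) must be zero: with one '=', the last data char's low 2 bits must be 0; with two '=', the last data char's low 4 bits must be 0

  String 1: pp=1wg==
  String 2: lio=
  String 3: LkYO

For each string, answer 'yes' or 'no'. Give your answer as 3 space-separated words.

Answer: no yes yes

Derivation:
String 1: 'pp=1wg==' → invalid (bad char(s): ['=']; '=' in middle)
String 2: 'lio=' → valid
String 3: 'LkYO' → valid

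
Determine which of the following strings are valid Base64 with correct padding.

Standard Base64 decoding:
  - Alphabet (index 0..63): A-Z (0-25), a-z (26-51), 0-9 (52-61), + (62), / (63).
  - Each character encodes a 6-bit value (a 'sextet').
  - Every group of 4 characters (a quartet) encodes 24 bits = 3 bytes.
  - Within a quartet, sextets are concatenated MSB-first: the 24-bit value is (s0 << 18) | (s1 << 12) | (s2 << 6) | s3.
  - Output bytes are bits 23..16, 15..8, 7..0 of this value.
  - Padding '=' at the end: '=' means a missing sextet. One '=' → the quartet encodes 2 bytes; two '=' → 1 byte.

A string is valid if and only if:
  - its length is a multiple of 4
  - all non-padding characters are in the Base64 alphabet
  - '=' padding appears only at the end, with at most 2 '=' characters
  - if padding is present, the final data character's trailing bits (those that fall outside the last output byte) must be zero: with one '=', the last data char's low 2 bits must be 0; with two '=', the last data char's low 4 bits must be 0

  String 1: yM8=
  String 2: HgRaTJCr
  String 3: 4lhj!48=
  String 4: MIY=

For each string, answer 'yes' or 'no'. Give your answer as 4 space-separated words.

String 1: 'yM8=' → valid
String 2: 'HgRaTJCr' → valid
String 3: '4lhj!48=' → invalid (bad char(s): ['!'])
String 4: 'MIY=' → valid

Answer: yes yes no yes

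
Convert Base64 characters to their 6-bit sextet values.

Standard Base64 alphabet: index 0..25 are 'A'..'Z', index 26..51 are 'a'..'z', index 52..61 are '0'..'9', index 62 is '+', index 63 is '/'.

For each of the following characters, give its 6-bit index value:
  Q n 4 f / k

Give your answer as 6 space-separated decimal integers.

Answer: 16 39 56 31 63 36

Derivation:
'Q': A..Z range, ord('Q') − ord('A') = 16
'n': a..z range, 26 + ord('n') − ord('a') = 39
'4': 0..9 range, 52 + ord('4') − ord('0') = 56
'f': a..z range, 26 + ord('f') − ord('a') = 31
'/': index 63
'k': a..z range, 26 + ord('k') − ord('a') = 36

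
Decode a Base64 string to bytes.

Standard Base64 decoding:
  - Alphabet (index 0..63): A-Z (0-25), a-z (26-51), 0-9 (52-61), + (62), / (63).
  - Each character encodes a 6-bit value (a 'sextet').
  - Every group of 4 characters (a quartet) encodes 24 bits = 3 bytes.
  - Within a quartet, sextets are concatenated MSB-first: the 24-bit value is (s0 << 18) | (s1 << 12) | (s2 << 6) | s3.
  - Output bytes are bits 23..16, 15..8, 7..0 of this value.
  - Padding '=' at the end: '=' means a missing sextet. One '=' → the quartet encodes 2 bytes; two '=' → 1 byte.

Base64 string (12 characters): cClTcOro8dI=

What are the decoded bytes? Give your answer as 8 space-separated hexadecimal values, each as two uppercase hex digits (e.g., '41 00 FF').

After char 0 ('c'=28): chars_in_quartet=1 acc=0x1C bytes_emitted=0
After char 1 ('C'=2): chars_in_quartet=2 acc=0x702 bytes_emitted=0
After char 2 ('l'=37): chars_in_quartet=3 acc=0x1C0A5 bytes_emitted=0
After char 3 ('T'=19): chars_in_quartet=4 acc=0x702953 -> emit 70 29 53, reset; bytes_emitted=3
After char 4 ('c'=28): chars_in_quartet=1 acc=0x1C bytes_emitted=3
After char 5 ('O'=14): chars_in_quartet=2 acc=0x70E bytes_emitted=3
After char 6 ('r'=43): chars_in_quartet=3 acc=0x1C3AB bytes_emitted=3
After char 7 ('o'=40): chars_in_quartet=4 acc=0x70EAE8 -> emit 70 EA E8, reset; bytes_emitted=6
After char 8 ('8'=60): chars_in_quartet=1 acc=0x3C bytes_emitted=6
After char 9 ('d'=29): chars_in_quartet=2 acc=0xF1D bytes_emitted=6
After char 10 ('I'=8): chars_in_quartet=3 acc=0x3C748 bytes_emitted=6
Padding '=': partial quartet acc=0x3C748 -> emit F1 D2; bytes_emitted=8

Answer: 70 29 53 70 EA E8 F1 D2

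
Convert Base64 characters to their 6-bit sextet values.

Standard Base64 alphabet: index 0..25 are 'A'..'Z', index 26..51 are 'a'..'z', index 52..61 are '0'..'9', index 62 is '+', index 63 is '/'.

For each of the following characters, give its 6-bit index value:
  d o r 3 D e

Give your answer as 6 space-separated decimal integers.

'd': a..z range, 26 + ord('d') − ord('a') = 29
'o': a..z range, 26 + ord('o') − ord('a') = 40
'r': a..z range, 26 + ord('r') − ord('a') = 43
'3': 0..9 range, 52 + ord('3') − ord('0') = 55
'D': A..Z range, ord('D') − ord('A') = 3
'e': a..z range, 26 + ord('e') − ord('a') = 30

Answer: 29 40 43 55 3 30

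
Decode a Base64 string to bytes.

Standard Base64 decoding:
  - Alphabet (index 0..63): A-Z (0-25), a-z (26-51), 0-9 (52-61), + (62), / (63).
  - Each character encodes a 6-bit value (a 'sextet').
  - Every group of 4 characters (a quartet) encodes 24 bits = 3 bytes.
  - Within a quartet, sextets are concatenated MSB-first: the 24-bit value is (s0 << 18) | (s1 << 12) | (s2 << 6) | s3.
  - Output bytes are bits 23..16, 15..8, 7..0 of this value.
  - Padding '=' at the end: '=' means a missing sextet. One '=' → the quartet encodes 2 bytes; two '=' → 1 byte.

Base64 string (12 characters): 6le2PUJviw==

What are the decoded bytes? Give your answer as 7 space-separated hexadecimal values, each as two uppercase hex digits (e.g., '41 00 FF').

Answer: EA 57 B6 3D 42 6F 8B

Derivation:
After char 0 ('6'=58): chars_in_quartet=1 acc=0x3A bytes_emitted=0
After char 1 ('l'=37): chars_in_quartet=2 acc=0xEA5 bytes_emitted=0
After char 2 ('e'=30): chars_in_quartet=3 acc=0x3A95E bytes_emitted=0
After char 3 ('2'=54): chars_in_quartet=4 acc=0xEA57B6 -> emit EA 57 B6, reset; bytes_emitted=3
After char 4 ('P'=15): chars_in_quartet=1 acc=0xF bytes_emitted=3
After char 5 ('U'=20): chars_in_quartet=2 acc=0x3D4 bytes_emitted=3
After char 6 ('J'=9): chars_in_quartet=3 acc=0xF509 bytes_emitted=3
After char 7 ('v'=47): chars_in_quartet=4 acc=0x3D426F -> emit 3D 42 6F, reset; bytes_emitted=6
After char 8 ('i'=34): chars_in_quartet=1 acc=0x22 bytes_emitted=6
After char 9 ('w'=48): chars_in_quartet=2 acc=0x8B0 bytes_emitted=6
Padding '==': partial quartet acc=0x8B0 -> emit 8B; bytes_emitted=7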